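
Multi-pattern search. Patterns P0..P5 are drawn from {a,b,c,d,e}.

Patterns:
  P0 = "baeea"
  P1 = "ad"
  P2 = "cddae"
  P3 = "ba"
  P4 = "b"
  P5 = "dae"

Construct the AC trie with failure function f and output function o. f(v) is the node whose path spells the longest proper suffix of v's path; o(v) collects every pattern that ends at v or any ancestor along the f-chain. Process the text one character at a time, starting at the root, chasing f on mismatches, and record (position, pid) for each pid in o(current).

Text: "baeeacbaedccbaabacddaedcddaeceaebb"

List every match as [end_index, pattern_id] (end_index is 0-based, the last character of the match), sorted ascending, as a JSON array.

Build automaton:
Trie nodes:
  0='ε' goto a→6 b→1 c→8 d→13
  1='b' goto a→2  [P4 ends]
  2='ba' goto e→3  [P3 ends]
  3='bae' goto e→4
  4='baee' goto a→5
  5='baeea' goto ·  [P0 ends]
  6='a' goto d→7
  7='ad' goto ·  [P1 ends]
  8='c' goto d→9
  9='cd' goto d→10
  10='cdd' goto a→11
  11='cdda' goto e→12
  12='cddae' goto ·  [P2 ends]
  13='d' goto a→14
  14='da' goto e→15
  15='dae' goto ·  [P5 ends]

Failure links (BFS by depth):
  n1('b'): parent n0 fail=0; on 'b' 0 → fail=0;  out {4}∪∅={4}
  n6('a'): parent n0 fail=0; on 'a' 0 → fail=0;  out ∅∪∅=∅
  n8('c'): parent n0 fail=0; on 'c' 0 → fail=0;  out ∅∪∅=∅
  n13('d'): parent n0 fail=0; on 'd' 0 → fail=0;  out ∅∪∅=∅
  n2('ba'): parent n1 fail=0; on 'a' 0 → fail=6;  out {3}∪∅={3}
  n7('ad'): parent n6 fail=0; on 'd' 0 → fail=13;  out {1}∪∅={1}
  n9('cd'): parent n8 fail=0; on 'd' 0 → fail=13;  out ∅∪∅=∅
  n14('da'): parent n13 fail=0; on 'a' 0 → fail=6;  out ∅∪∅=∅
  n3('bae'): parent n2 fail=6; on 'e' 6→0 → fail=0;  out ∅∪∅=∅
  n10('cdd'): parent n9 fail=13; on 'd' 13→0 → fail=13;  out ∅∪∅=∅
  n15('dae'): parent n14 fail=6; on 'e' 6→0 → fail=0;  out {5}∪∅={5}
  n4('baee'): parent n3 fail=0; on 'e' 0 → fail=0;  out ∅∪∅=∅
  n11('cdda'): parent n10 fail=13; on 'a' 13 → fail=14;  out ∅∪∅=∅
  n5('baeea'): parent n4 fail=0; on 'a' 0 → fail=6;  out {0}∪∅={0}
  n12('cddae'): parent n11 fail=14; on 'e' 14 → fail=15;  out {2}∪{5}={2,5}

Run:
i=0 'b': node 0→1  emit P4@[0:0]
i=1 'a': node 1→2  emit P3@[0:1]
i=2 'e': node 2→3
i=3 'e': node 3→4
i=4 'a': node 4→5  emit P0@[0:4]
i=5 'c': node 5→8 (via fail)
i=6 'b': node 8→1 (via fail)  emit P4@[6:6]
i=7 'a': node 1→2  emit P3@[6:7]
i=8 'e': node 2→3
i=9 'd': node 3→13 (via fail)
i=10 'c': node 13→8 (via fail)
i=11 'c': node 8→8 (via fail)
i=12 'b': node 8→1 (via fail)  emit P4@[12:12]
i=13 'a': node 1→2  emit P3@[12:13]
i=14 'a': node 2→6 (via fail)
i=15 'b': node 6→1 (via fail)  emit P4@[15:15]
i=16 'a': node 1→2  emit P3@[15:16]
i=17 'c': node 2→8 (via fail)
i=18 'd': node 8→9
i=19 'd': node 9→10
i=20 'a': node 10→11
i=21 'e': node 11→12  emit P2@[17:21],P5@[19:21]
i=22 'd': node 12→13 (via fail)
i=23 'c': node 13→8 (via fail)
i=24 'd': node 8→9
i=25 'd': node 9→10
i=26 'a': node 10→11
i=27 'e': node 11→12  emit P2@[23:27],P5@[25:27]
i=28 'c': node 12→8 (via fail)
i=29 'e': node 8→0 (via fail)
i=30 'a': node 0→6
i=31 'e': node 6→0 (via fail)
i=32 'b': node 0→1  emit P4@[32:32]
i=33 'b': node 1→1 (via fail)  emit P4@[33:33]

Matches: [[0,4],[1,3],[4,0],[6,4],[7,3],[12,4],[13,3],[15,4],[16,3],[21,2],[21,5],[27,2],[27,5],[32,4],[33,4]]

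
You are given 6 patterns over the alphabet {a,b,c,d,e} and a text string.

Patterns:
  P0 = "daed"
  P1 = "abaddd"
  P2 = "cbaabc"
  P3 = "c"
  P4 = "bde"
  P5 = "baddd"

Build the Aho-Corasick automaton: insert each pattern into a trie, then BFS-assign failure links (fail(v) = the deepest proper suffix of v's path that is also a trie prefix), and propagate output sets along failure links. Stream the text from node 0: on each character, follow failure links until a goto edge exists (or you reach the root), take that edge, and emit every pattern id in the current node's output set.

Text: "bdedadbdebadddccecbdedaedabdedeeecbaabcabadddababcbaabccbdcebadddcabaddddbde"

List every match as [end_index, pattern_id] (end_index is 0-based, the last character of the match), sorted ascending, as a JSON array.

Build automaton:
Trie nodes:
  n0 'ε': a→5 b→17 c→11 d→1
  n1 'd': a→2
  n2 'da': e→3
  n3 'dae': d→4
  n4 'daed': ·  ←P0
  n5 'a': b→6
  n6 'ab': a→7
  n7 'aba': d→8
  n8 'abad': d→9
  n9 'abadd': d→10
  n10 'abaddd': ·  ←P1
  n11 'c': b→12  ←P3
  n12 'cb': a→13
  n13 'cba': a→14
  n14 'cbaa': b→15
  n15 'cbaab': c→16
  n16 'cbaabc': ·  ←P2
  n17 'b': a→20 d→18
  n18 'bd': e→19
  n19 'bde': ·  ←P4
  n20 'ba': d→21
  n21 'bad': d→22
  n22 'badd': d→23
  n23 'baddd': ·  ←P5

Failure links (BFS by depth):
  fail(1) 'd': from fail(0)=0 chase 'd': 0 ⇒ 0;  out=∅∪out(0)=∅
  fail(5) 'a': from fail(0)=0 chase 'a': 0 ⇒ 0;  out=∅∪out(0)=∅
  fail(11) 'c': from fail(0)=0 chase 'c': 0 ⇒ 0;  out={3}∪out(0)={3}
  fail(17) 'b': from fail(0)=0 chase 'b': 0 ⇒ 0;  out=∅∪out(0)=∅
  fail(2) 'da': from fail(1)=0 chase 'a': 0 ⇒ 5;  out=∅∪out(5)=∅
  fail(6) 'ab': from fail(5)=0 chase 'b': 0 ⇒ 17;  out=∅∪out(17)=∅
  fail(12) 'cb': from fail(11)=0 chase 'b': 0 ⇒ 17;  out=∅∪out(17)=∅
  fail(18) 'bd': from fail(17)=0 chase 'd': 0 ⇒ 1;  out=∅∪out(1)=∅
  fail(20) 'ba': from fail(17)=0 chase 'a': 0 ⇒ 5;  out=∅∪out(5)=∅
  fail(3) 'dae': from fail(2)=5 chase 'e': 5→0 ⇒ 0;  out=∅∪out(0)=∅
  fail(7) 'aba': from fail(6)=17 chase 'a': 17 ⇒ 20;  out=∅∪out(20)=∅
  fail(13) 'cba': from fail(12)=17 chase 'a': 17 ⇒ 20;  out=∅∪out(20)=∅
  fail(19) 'bde': from fail(18)=1 chase 'e': 1→0 ⇒ 0;  out={4}∪out(0)={4}
  fail(21) 'bad': from fail(20)=5 chase 'd': 5→0 ⇒ 1;  out=∅∪out(1)=∅
  fail(4) 'daed': from fail(3)=0 chase 'd': 0 ⇒ 1;  out={0}∪out(1)={0}
  fail(8) 'abad': from fail(7)=20 chase 'd': 20 ⇒ 21;  out=∅∪out(21)=∅
  fail(14) 'cbaa': from fail(13)=20 chase 'a': 20→5→0 ⇒ 5;  out=∅∪out(5)=∅
  fail(22) 'badd': from fail(21)=1 chase 'd': 1→0 ⇒ 1;  out=∅∪out(1)=∅
  fail(9) 'abadd': from fail(8)=21 chase 'd': 21 ⇒ 22;  out=∅∪out(22)=∅
  fail(15) 'cbaab': from fail(14)=5 chase 'b': 5 ⇒ 6;  out=∅∪out(6)=∅
  fail(23) 'baddd': from fail(22)=1 chase 'd': 1→0 ⇒ 1;  out={5}∪out(1)={5}
  fail(10) 'abaddd': from fail(9)=22 chase 'd': 22 ⇒ 23;  out={1}∪out(23)={1,5}
  fail(16) 'cbaabc': from fail(15)=6 chase 'c': 6→17→0 ⇒ 11;  out={2}∪out(11)={2,3}

Text stream:
[0] read 'b'  n0⇒n17
[1] read 'd'  n17⇒n18
[2] read 'e'  n18⇒n19  emit P4@[0:2]
[3] read 'd'  n19⇒n1 (fail-walked)
[4] read 'a'  n1⇒n2
[5] read 'd'  n2⇒n1 (fail-walked)
[6] read 'b'  n1⇒n17 (fail-walked)
[7] read 'd'  n17⇒n18
[8] read 'e'  n18⇒n19  emit P4@[6:8]
[9] read 'b'  n19⇒n17 (fail-walked)
[10] read 'a'  n17⇒n20
[11] read 'd'  n20⇒n21
[12] read 'd'  n21⇒n22
[13] read 'd'  n22⇒n23  emit P5@[9:13]
[14] read 'c'  n23⇒n11 (fail-walked)  emit P3@[14:14]
[15] read 'c'  n11⇒n11 (fail-walked)  emit P3@[15:15]
[16] read 'e'  n11⇒n0 (fail-walked)
[17] read 'c'  n0⇒n11  emit P3@[17:17]
[18] read 'b'  n11⇒n12
[19] read 'd'  n12⇒n18 (fail-walked)
[20] read 'e'  n18⇒n19  emit P4@[18:20]
[21] read 'd'  n19⇒n1 (fail-walked)
[22] read 'a'  n1⇒n2
[23] read 'e'  n2⇒n3
[24] read 'd'  n3⇒n4  emit P0@[21:24]
[25] read 'a'  n4⇒n2 (fail-walked)
[26] read 'b'  n2⇒n6 (fail-walked)
[27] read 'd'  n6⇒n18 (fail-walked)
[28] read 'e'  n18⇒n19  emit P4@[26:28]
[29] read 'd'  n19⇒n1 (fail-walked)
[30] read 'e'  n1⇒n0 (fail-walked)
[31] read 'e'  n0⇒n0
[32] read 'e'  n0⇒n0
[33] read 'c'  n0⇒n11  emit P3@[33:33]
[34] read 'b'  n11⇒n12
[35] read 'a'  n12⇒n13
[36] read 'a'  n13⇒n14
[37] read 'b'  n14⇒n15
[38] read 'c'  n15⇒n16  emit P2@[33:38],P3@[38:38]
[39] read 'a'  n16⇒n5 (fail-walked)
[40] read 'b'  n5⇒n6
[41] read 'a'  n6⇒n7
[42] read 'd'  n7⇒n8
[43] read 'd'  n8⇒n9
[44] read 'd'  n9⇒n10  emit P1@[39:44],P5@[40:44]
[45] read 'a'  n10⇒n2 (fail-walked)
[46] read 'b'  n2⇒n6 (fail-walked)
[47] read 'a'  n6⇒n7
[48] read 'b'  n7⇒n6 (fail-walked)
[49] read 'c'  n6⇒n11 (fail-walked)  emit P3@[49:49]
[50] read 'b'  n11⇒n12
[51] read 'a'  n12⇒n13
[52] read 'a'  n13⇒n14
[53] read 'b'  n14⇒n15
[54] read 'c'  n15⇒n16  emit P2@[49:54],P3@[54:54]
[55] read 'c'  n16⇒n11 (fail-walked)  emit P3@[55:55]
[56] read 'b'  n11⇒n12
[57] read 'd'  n12⇒n18 (fail-walked)
[58] read 'c'  n18⇒n11 (fail-walked)  emit P3@[58:58]
[59] read 'e'  n11⇒n0 (fail-walked)
[60] read 'b'  n0⇒n17
[61] read 'a'  n17⇒n20
[62] read 'd'  n20⇒n21
[63] read 'd'  n21⇒n22
[64] read 'd'  n22⇒n23  emit P5@[60:64]
[65] read 'c'  n23⇒n11 (fail-walked)  emit P3@[65:65]
[66] read 'a'  n11⇒n5 (fail-walked)
[67] read 'b'  n5⇒n6
[68] read 'a'  n6⇒n7
[69] read 'd'  n7⇒n8
[70] read 'd'  n8⇒n9
[71] read 'd'  n9⇒n10  emit P1@[66:71],P5@[67:71]
[72] read 'd'  n10⇒n1 (fail-walked)
[73] read 'b'  n1⇒n17 (fail-walked)
[74] read 'd'  n17⇒n18
[75] read 'e'  n18⇒n19  emit P4@[73:75]

Result: [[2,4],[8,4],[13,5],[14,3],[15,3],[17,3],[20,4],[24,0],[28,4],[33,3],[38,2],[38,3],[44,1],[44,5],[49,3],[54,2],[54,3],[55,3],[58,3],[64,5],[65,3],[71,1],[71,5],[75,4]]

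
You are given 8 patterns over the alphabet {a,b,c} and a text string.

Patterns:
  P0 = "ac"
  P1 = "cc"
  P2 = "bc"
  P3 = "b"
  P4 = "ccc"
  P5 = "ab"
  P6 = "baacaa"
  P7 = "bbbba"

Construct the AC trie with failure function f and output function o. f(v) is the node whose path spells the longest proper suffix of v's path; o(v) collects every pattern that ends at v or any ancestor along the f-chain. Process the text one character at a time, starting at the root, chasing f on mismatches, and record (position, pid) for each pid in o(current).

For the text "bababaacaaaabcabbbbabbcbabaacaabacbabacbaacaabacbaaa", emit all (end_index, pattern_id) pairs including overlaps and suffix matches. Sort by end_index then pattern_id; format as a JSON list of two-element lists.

Build automaton:
Trie (insert patterns):
  n0 'ε': a→1 b→5 c→3
  n1 'a': b→8 c→2
  n2 'ac': ·  [P0 ends]
  n3 'c': c→4
  n4 'cc': c→7  [P1 ends]
  n5 'b': a→9 b→14 c→6  [P3 ends]
  n6 'bc': ·  [P2 ends]
  n7 'ccc': ·  [P4 ends]
  n8 'ab': ·  [P5 ends]
  n9 'ba': a→10
  n10 'baa': c→11
  n11 'baac': a→12
  n12 'baaca': a→13
  n13 'baacaa': ·  [P6 ends]
  n14 'bb': b→15
  n15 'bbb': b→16
  n16 'bbbb': a→17
  n17 'bbbba': ·  [P7 ends]

Failure links (BFS by depth):
  fail(1) 'a': from fail(0)=0 chase 'a': 0 ⇒ 0;  out=∅∪out(0)=∅
  fail(3) 'c': from fail(0)=0 chase 'c': 0 ⇒ 0;  out=∅∪out(0)=∅
  fail(5) 'b': from fail(0)=0 chase 'b': 0 ⇒ 0;  out={3}∪out(0)={3}
  fail(2) 'ac': from fail(1)=0 chase 'c': 0 ⇒ 3;  out={0}∪out(3)={0}
  fail(4) 'cc': from fail(3)=0 chase 'c': 0 ⇒ 3;  out={1}∪out(3)={1}
  fail(6) 'bc': from fail(5)=0 chase 'c': 0 ⇒ 3;  out={2}∪out(3)={2}
  fail(8) 'ab': from fail(1)=0 chase 'b': 0 ⇒ 5;  out={5}∪out(5)={3,5}
  fail(9) 'ba': from fail(5)=0 chase 'a': 0 ⇒ 1;  out=∅∪out(1)=∅
  fail(14) 'bb': from fail(5)=0 chase 'b': 0 ⇒ 5;  out=∅∪out(5)={3}
  fail(7) 'ccc': from fail(4)=3 chase 'c': 3 ⇒ 4;  out={4}∪out(4)={1,4}
  fail(10) 'baa': from fail(9)=1 chase 'a': 1→0 ⇒ 1;  out=∅∪out(1)=∅
  fail(15) 'bbb': from fail(14)=5 chase 'b': 5 ⇒ 14;  out=∅∪out(14)={3}
  fail(11) 'baac': from fail(10)=1 chase 'c': 1 ⇒ 2;  out=∅∪out(2)={0}
  fail(16) 'bbbb': from fail(15)=14 chase 'b': 14 ⇒ 15;  out=∅∪out(15)={3}
  fail(12) 'baaca': from fail(11)=2 chase 'a': 2→3→0 ⇒ 1;  out=∅∪out(1)=∅
  fail(17) 'bbbba': from fail(16)=15 chase 'a': 15→14→5 ⇒ 9;  out={7}∪out(9)={7}
  fail(13) 'baacaa': from fail(12)=1 chase 'a': 1→0 ⇒ 1;  out={6}∪out(1)={6}

Text stream:
pos 0 'b': at 5  ** P3@[0:0]
pos 1 'a': at 9
pos 2 'b': at 8 ·f  ** P3@[2:2],P5@[1:2]
pos 3 'a': at 9 ·f
pos 4 'b': at 8 ·f  ** P3@[4:4],P5@[3:4]
pos 5 'a': at 9 ·f
pos 6 'a': at 10
pos 7 'c': at 11  ** P0@[6:7]
pos 8 'a': at 12
pos 9 'a': at 13  ** P6@[4:9]
pos 10 'a': at 1 ·f
pos 11 'a': at 1 ·f
pos 12 'b': at 8  ** P3@[12:12],P5@[11:12]
pos 13 'c': at 6 ·f  ** P2@[12:13]
pos 14 'a': at 1 ·f
pos 15 'b': at 8  ** P3@[15:15],P5@[14:15]
pos 16 'b': at 14 ·f  ** P3@[16:16]
pos 17 'b': at 15  ** P3@[17:17]
pos 18 'b': at 16  ** P3@[18:18]
pos 19 'a': at 17  ** P7@[15:19]
pos 20 'b': at 8 ·f  ** P3@[20:20],P5@[19:20]
pos 21 'b': at 14 ·f  ** P3@[21:21]
pos 22 'c': at 6 ·f  ** P2@[21:22]
pos 23 'b': at 5 ·f  ** P3@[23:23]
pos 24 'a': at 9
pos 25 'b': at 8 ·f  ** P3@[25:25],P5@[24:25]
pos 26 'a': at 9 ·f
pos 27 'a': at 10
pos 28 'c': at 11  ** P0@[27:28]
pos 29 'a': at 12
pos 30 'a': at 13  ** P6@[25:30]
pos 31 'b': at 8 ·f  ** P3@[31:31],P5@[30:31]
pos 32 'a': at 9 ·f
pos 33 'c': at 2 ·f  ** P0@[32:33]
pos 34 'b': at 5 ·f  ** P3@[34:34]
pos 35 'a': at 9
pos 36 'b': at 8 ·f  ** P3@[36:36],P5@[35:36]
pos 37 'a': at 9 ·f
pos 38 'c': at 2 ·f  ** P0@[37:38]
pos 39 'b': at 5 ·f  ** P3@[39:39]
pos 40 'a': at 9
pos 41 'a': at 10
pos 42 'c': at 11  ** P0@[41:42]
pos 43 'a': at 12
pos 44 'a': at 13  ** P6@[39:44]
pos 45 'b': at 8 ·f  ** P3@[45:45],P5@[44:45]
pos 46 'a': at 9 ·f
pos 47 'c': at 2 ·f  ** P0@[46:47]
pos 48 'b': at 5 ·f  ** P3@[48:48]
pos 49 'a': at 9
pos 50 'a': at 10
pos 51 'a': at 1 ·f

Result: [[0,3],[2,3],[2,5],[4,3],[4,5],[7,0],[9,6],[12,3],[12,5],[13,2],[15,3],[15,5],[16,3],[17,3],[18,3],[19,7],[20,3],[20,5],[21,3],[22,2],[23,3],[25,3],[25,5],[28,0],[30,6],[31,3],[31,5],[33,0],[34,3],[36,3],[36,5],[38,0],[39,3],[42,0],[44,6],[45,3],[45,5],[47,0],[48,3]]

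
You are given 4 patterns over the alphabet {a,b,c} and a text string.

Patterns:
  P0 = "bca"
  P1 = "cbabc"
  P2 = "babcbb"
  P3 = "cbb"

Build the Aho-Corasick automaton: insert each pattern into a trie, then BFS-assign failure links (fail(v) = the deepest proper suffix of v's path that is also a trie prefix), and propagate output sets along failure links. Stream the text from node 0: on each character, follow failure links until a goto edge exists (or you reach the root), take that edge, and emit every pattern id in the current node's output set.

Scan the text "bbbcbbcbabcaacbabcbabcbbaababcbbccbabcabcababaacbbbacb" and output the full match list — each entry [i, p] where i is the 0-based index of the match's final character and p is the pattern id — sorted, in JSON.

Construct AC machine:
Trie (insert patterns):
  0='ε' goto b→1 c→4
  1='b' goto a→9 c→2
  2='bc' goto a→3
  3='bca' goto ·  ←P0
  4='c' goto b→5
  5='cb' goto a→6 b→14
  6='cba' goto b→7
  7='cbab' goto c→8
  8='cbabc' goto ·  ←P1
  9='ba' goto b→10
  10='bab' goto c→11
  11='babc' goto b→12
  12='babcb' goto b→13
  13='babcbb' goto ·  ←P2
  14='cbb' goto ·  ←P3

BFS fail/out derivation:
  fail(1) 'b': from fail(0)=0 chase 'b': 0 ⇒ 0;  out=∅∪out(0)=∅
  fail(4) 'c': from fail(0)=0 chase 'c': 0 ⇒ 0;  out=∅∪out(0)=∅
  fail(2) 'bc': from fail(1)=0 chase 'c': 0 ⇒ 4;  out=∅∪out(4)=∅
  fail(5) 'cb': from fail(4)=0 chase 'b': 0 ⇒ 1;  out=∅∪out(1)=∅
  fail(9) 'ba': from fail(1)=0 chase 'a': 0 ⇒ 0;  out=∅∪out(0)=∅
  fail(3) 'bca': from fail(2)=4 chase 'a': 4→0 ⇒ 0;  out={0}∪out(0)={0}
  fail(6) 'cba': from fail(5)=1 chase 'a': 1 ⇒ 9;  out=∅∪out(9)=∅
  fail(10) 'bab': from fail(9)=0 chase 'b': 0 ⇒ 1;  out=∅∪out(1)=∅
  fail(14) 'cbb': from fail(5)=1 chase 'b': 1→0 ⇒ 1;  out={3}∪out(1)={3}
  fail(7) 'cbab': from fail(6)=9 chase 'b': 9 ⇒ 10;  out=∅∪out(10)=∅
  fail(11) 'babc': from fail(10)=1 chase 'c': 1 ⇒ 2;  out=∅∪out(2)=∅
  fail(8) 'cbabc': from fail(7)=10 chase 'c': 10 ⇒ 11;  out={1}∪out(11)={1}
  fail(12) 'babcb': from fail(11)=2 chase 'b': 2→4 ⇒ 5;  out=∅∪out(5)=∅
  fail(13) 'babcbb': from fail(12)=5 chase 'b': 5 ⇒ 14;  out={2}∪out(14)={2,3}

Text stream:
pos 0 'b': at 1
pos 1 'b': at 1 ·f
pos 2 'b': at 1 ·f
pos 3 'c': at 2
pos 4 'b': at 5 ·f
pos 5 'b': at 14  → match P3@[3:5]
pos 6 'c': at 2 ·f
pos 7 'b': at 5 ·f
pos 8 'a': at 6
pos 9 'b': at 7
pos 10 'c': at 8  → match P1@[6:10]
pos 11 'a': at 3 ·f  → match P0@[9:11]
pos 12 'a': at 0 ·f
pos 13 'c': at 4
pos 14 'b': at 5
pos 15 'a': at 6
pos 16 'b': at 7
pos 17 'c': at 8  → match P1@[13:17]
pos 18 'b': at 12 ·f
pos 19 'a': at 6 ·f
pos 20 'b': at 7
pos 21 'c': at 8  → match P1@[17:21]
pos 22 'b': at 12 ·f
pos 23 'b': at 13  → match P2@[18:23],P3@[21:23]
pos 24 'a': at 9 ·f
pos 25 'a': at 0 ·f
pos 26 'b': at 1
pos 27 'a': at 9
pos 28 'b': at 10
pos 29 'c': at 11
pos 30 'b': at 12
pos 31 'b': at 13  → match P2@[26:31],P3@[29:31]
pos 32 'c': at 2 ·f
pos 33 'c': at 4 ·f
pos 34 'b': at 5
pos 35 'a': at 6
pos 36 'b': at 7
pos 37 'c': at 8  → match P1@[33:37]
pos 38 'a': at 3 ·f  → match P0@[36:38]
pos 39 'b': at 1 ·f
pos 40 'c': at 2
pos 41 'a': at 3  → match P0@[39:41]
pos 42 'b': at 1 ·f
pos 43 'a': at 9
pos 44 'b': at 10
pos 45 'a': at 9 ·f
pos 46 'a': at 0 ·f
pos 47 'c': at 4
pos 48 'b': at 5
pos 49 'b': at 14  → match P3@[47:49]
pos 50 'b': at 1 ·f
pos 51 'a': at 9
pos 52 'c': at 4 ·f
pos 53 'b': at 5

Matches: [[5,3],[10,1],[11,0],[17,1],[21,1],[23,2],[23,3],[31,2],[31,3],[37,1],[38,0],[41,0],[49,3]]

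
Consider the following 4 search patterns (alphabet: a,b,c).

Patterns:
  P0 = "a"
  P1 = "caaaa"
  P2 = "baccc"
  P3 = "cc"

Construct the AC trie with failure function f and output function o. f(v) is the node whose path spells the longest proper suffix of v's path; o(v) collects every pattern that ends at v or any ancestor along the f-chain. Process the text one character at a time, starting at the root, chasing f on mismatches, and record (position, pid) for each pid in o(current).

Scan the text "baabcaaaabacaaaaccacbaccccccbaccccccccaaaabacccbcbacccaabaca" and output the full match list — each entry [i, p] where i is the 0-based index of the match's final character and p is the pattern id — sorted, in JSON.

Build automaton:
Trie nodes:
  n0 'ε': a→1 b→7 c→2
  n1 'a': ·  ←P0
  n2 'c': a→3 c→12
  n3 'ca': a→4
  n4 'caa': a→5
  n5 'caaa': a→6
  n6 'caaaa': ·  ←P1
  n7 'b': a→8
  n8 'ba': c→9
  n9 'bac': c→10
  n10 'bacc': c→11
  n11 'baccc': ·  ←P2
  n12 'cc': ·  ←P3

Failure links (BFS by depth):
  n1('a'): parent n0 fail=0; on 'a' 0 → fail=0;  out {0}∪∅={0}
  n2('c'): parent n0 fail=0; on 'c' 0 → fail=0;  out ∅∪∅=∅
  n7('b'): parent n0 fail=0; on 'b' 0 → fail=0;  out ∅∪∅=∅
  n3('ca'): parent n2 fail=0; on 'a' 0 → fail=1;  out ∅∪{0}={0}
  n8('ba'): parent n7 fail=0; on 'a' 0 → fail=1;  out ∅∪{0}={0}
  n12('cc'): parent n2 fail=0; on 'c' 0 → fail=2;  out {3}∪∅={3}
  n4('caa'): parent n3 fail=1; on 'a' 1→0 → fail=1;  out ∅∪{0}={0}
  n9('bac'): parent n8 fail=1; on 'c' 1→0 → fail=2;  out ∅∪∅=∅
  n5('caaa'): parent n4 fail=1; on 'a' 1→0 → fail=1;  out ∅∪{0}={0}
  n10('bacc'): parent n9 fail=2; on 'c' 2 → fail=12;  out ∅∪{3}={3}
  n6('caaaa'): parent n5 fail=1; on 'a' 1→0 → fail=1;  out {1}∪{0}={0,1}
  n11('baccc'): parent n10 fail=12; on 'c' 12→2 → fail=12;  out {2}∪{3}={2,3}

Text stream:
pos 0 'b': at 7
pos 1 'a': at 8  ** P0@[1:1]
pos 2 'a': at 1 (via fail)  ** P0@[2:2]
pos 3 'b': at 7 (via fail)
pos 4 'c': at 2 (via fail)
pos 5 'a': at 3  ** P0@[5:5]
pos 6 'a': at 4  ** P0@[6:6]
pos 7 'a': at 5  ** P0@[7:7]
pos 8 'a': at 6  ** P0@[8:8],P1@[4:8]
pos 9 'b': at 7 (via fail)
pos 10 'a': at 8  ** P0@[10:10]
pos 11 'c': at 9
pos 12 'a': at 3 (via fail)  ** P0@[12:12]
pos 13 'a': at 4  ** P0@[13:13]
pos 14 'a': at 5  ** P0@[14:14]
pos 15 'a': at 6  ** P0@[15:15],P1@[11:15]
pos 16 'c': at 2 (via fail)
pos 17 'c': at 12  ** P3@[16:17]
pos 18 'a': at 3 (via fail)  ** P0@[18:18]
pos 19 'c': at 2 (via fail)
pos 20 'b': at 7 (via fail)
pos 21 'a': at 8  ** P0@[21:21]
pos 22 'c': at 9
pos 23 'c': at 10  ** P3@[22:23]
pos 24 'c': at 11  ** P2@[20:24],P3@[23:24]
pos 25 'c': at 12 (via fail)  ** P3@[24:25]
pos 26 'c': at 12 (via fail)  ** P3@[25:26]
pos 27 'c': at 12 (via fail)  ** P3@[26:27]
pos 28 'b': at 7 (via fail)
pos 29 'a': at 8  ** P0@[29:29]
pos 30 'c': at 9
pos 31 'c': at 10  ** P3@[30:31]
pos 32 'c': at 11  ** P2@[28:32],P3@[31:32]
pos 33 'c': at 12 (via fail)  ** P3@[32:33]
pos 34 'c': at 12 (via fail)  ** P3@[33:34]
pos 35 'c': at 12 (via fail)  ** P3@[34:35]
pos 36 'c': at 12 (via fail)  ** P3@[35:36]
pos 37 'c': at 12 (via fail)  ** P3@[36:37]
pos 38 'a': at 3 (via fail)  ** P0@[38:38]
pos 39 'a': at 4  ** P0@[39:39]
pos 40 'a': at 5  ** P0@[40:40]
pos 41 'a': at 6  ** P0@[41:41],P1@[37:41]
pos 42 'b': at 7 (via fail)
pos 43 'a': at 8  ** P0@[43:43]
pos 44 'c': at 9
pos 45 'c': at 10  ** P3@[44:45]
pos 46 'c': at 11  ** P2@[42:46],P3@[45:46]
pos 47 'b': at 7 (via fail)
pos 48 'c': at 2 (via fail)
pos 49 'b': at 7 (via fail)
pos 50 'a': at 8  ** P0@[50:50]
pos 51 'c': at 9
pos 52 'c': at 10  ** P3@[51:52]
pos 53 'c': at 11  ** P2@[49:53],P3@[52:53]
pos 54 'a': at 3 (via fail)  ** P0@[54:54]
pos 55 'a': at 4  ** P0@[55:55]
pos 56 'b': at 7 (via fail)
pos 57 'a': at 8  ** P0@[57:57]
pos 58 'c': at 9
pos 59 'a': at 3 (via fail)  ** P0@[59:59]

All matches (sorted): [[1,0],[2,0],[5,0],[6,0],[7,0],[8,0],[8,1],[10,0],[12,0],[13,0],[14,0],[15,0],[15,1],[17,3],[18,0],[21,0],[23,3],[24,2],[24,3],[25,3],[26,3],[27,3],[29,0],[31,3],[32,2],[32,3],[33,3],[34,3],[35,3],[36,3],[37,3],[38,0],[39,0],[40,0],[41,0],[41,1],[43,0],[45,3],[46,2],[46,3],[50,0],[52,3],[53,2],[53,3],[54,0],[55,0],[57,0],[59,0]]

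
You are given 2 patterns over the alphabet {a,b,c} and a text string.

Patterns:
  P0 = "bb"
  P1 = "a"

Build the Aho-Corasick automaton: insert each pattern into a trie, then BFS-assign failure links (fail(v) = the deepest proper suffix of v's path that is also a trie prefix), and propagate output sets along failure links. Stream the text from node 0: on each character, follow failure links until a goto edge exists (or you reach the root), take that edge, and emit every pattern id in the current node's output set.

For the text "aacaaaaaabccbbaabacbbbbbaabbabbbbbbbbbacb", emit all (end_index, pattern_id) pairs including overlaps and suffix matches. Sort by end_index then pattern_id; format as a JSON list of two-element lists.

Build:
Trie (insert patterns):
  n0 'ε': a→3 b→1
  n1 'b': b→2
  n2 'bb': ·  [P0 ends]
  n3 'a': ·  [P1 ends]

BFS fail/out derivation:
  fail(1) 'b': from fail(0)=0 chase 'b': 0 ⇒ 0;  out=∅∪out(0)=∅
  fail(3) 'a': from fail(0)=0 chase 'a': 0 ⇒ 0;  out={1}∪out(0)={1}
  fail(2) 'bb': from fail(1)=0 chase 'b': 0 ⇒ 1;  out={0}∪out(1)={0}

Text stream:
[0] read 'a'  n0⇒n3  → match P1@[0:0]
[1] read 'a'  n3⇒n3 (fail-walked)  → match P1@[1:1]
[2] read 'c'  n3⇒n0 (fail-walked)
[3] read 'a'  n0⇒n3  → match P1@[3:3]
[4] read 'a'  n3⇒n3 (fail-walked)  → match P1@[4:4]
[5] read 'a'  n3⇒n3 (fail-walked)  → match P1@[5:5]
[6] read 'a'  n3⇒n3 (fail-walked)  → match P1@[6:6]
[7] read 'a'  n3⇒n3 (fail-walked)  → match P1@[7:7]
[8] read 'a'  n3⇒n3 (fail-walked)  → match P1@[8:8]
[9] read 'b'  n3⇒n1 (fail-walked)
[10] read 'c'  n1⇒n0 (fail-walked)
[11] read 'c'  n0⇒n0
[12] read 'b'  n0⇒n1
[13] read 'b'  n1⇒n2  → match P0@[12:13]
[14] read 'a'  n2⇒n3 (fail-walked)  → match P1@[14:14]
[15] read 'a'  n3⇒n3 (fail-walked)  → match P1@[15:15]
[16] read 'b'  n3⇒n1 (fail-walked)
[17] read 'a'  n1⇒n3 (fail-walked)  → match P1@[17:17]
[18] read 'c'  n3⇒n0 (fail-walked)
[19] read 'b'  n0⇒n1
[20] read 'b'  n1⇒n2  → match P0@[19:20]
[21] read 'b'  n2⇒n2 (fail-walked)  → match P0@[20:21]
[22] read 'b'  n2⇒n2 (fail-walked)  → match P0@[21:22]
[23] read 'b'  n2⇒n2 (fail-walked)  → match P0@[22:23]
[24] read 'a'  n2⇒n3 (fail-walked)  → match P1@[24:24]
[25] read 'a'  n3⇒n3 (fail-walked)  → match P1@[25:25]
[26] read 'b'  n3⇒n1 (fail-walked)
[27] read 'b'  n1⇒n2  → match P0@[26:27]
[28] read 'a'  n2⇒n3 (fail-walked)  → match P1@[28:28]
[29] read 'b'  n3⇒n1 (fail-walked)
[30] read 'b'  n1⇒n2  → match P0@[29:30]
[31] read 'b'  n2⇒n2 (fail-walked)  → match P0@[30:31]
[32] read 'b'  n2⇒n2 (fail-walked)  → match P0@[31:32]
[33] read 'b'  n2⇒n2 (fail-walked)  → match P0@[32:33]
[34] read 'b'  n2⇒n2 (fail-walked)  → match P0@[33:34]
[35] read 'b'  n2⇒n2 (fail-walked)  → match P0@[34:35]
[36] read 'b'  n2⇒n2 (fail-walked)  → match P0@[35:36]
[37] read 'b'  n2⇒n2 (fail-walked)  → match P0@[36:37]
[38] read 'a'  n2⇒n3 (fail-walked)  → match P1@[38:38]
[39] read 'c'  n3⇒n0 (fail-walked)
[40] read 'b'  n0⇒n1

All matches (sorted): [[0,1],[1,1],[3,1],[4,1],[5,1],[6,1],[7,1],[8,1],[13,0],[14,1],[15,1],[17,1],[20,0],[21,0],[22,0],[23,0],[24,1],[25,1],[27,0],[28,1],[30,0],[31,0],[32,0],[33,0],[34,0],[35,0],[36,0],[37,0],[38,1]]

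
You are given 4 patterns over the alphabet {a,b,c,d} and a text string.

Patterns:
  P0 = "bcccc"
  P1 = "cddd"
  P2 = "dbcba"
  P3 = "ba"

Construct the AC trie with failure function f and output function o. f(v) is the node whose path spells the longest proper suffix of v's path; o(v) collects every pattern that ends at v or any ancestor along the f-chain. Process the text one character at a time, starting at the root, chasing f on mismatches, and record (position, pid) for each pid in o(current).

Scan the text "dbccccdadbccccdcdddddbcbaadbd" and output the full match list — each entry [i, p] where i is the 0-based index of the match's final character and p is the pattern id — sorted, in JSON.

Build automaton:
Trie nodes:
  0='ε' goto b→1 c→6 d→10
  1='b' goto a→15 c→2
  2='bc' goto c→3
  3='bcc' goto c→4
  4='bccc' goto c→5
  5='bcccc' goto ·  [P0 ends]
  6='c' goto d→7
  7='cd' goto d→8
  8='cdd' goto d→9
  9='cddd' goto ·  [P1 ends]
  10='d' goto b→11
  11='db' goto c→12
  12='dbc' goto b→13
  13='dbcb' goto a→14
  14='dbcba' goto ·  [P2 ends]
  15='ba' goto ·  [P3 ends]

Failure links (BFS by depth):
  fail(1) 'b': from fail(0)=0 chase 'b': 0 ⇒ 0;  out=∅∪out(0)=∅
  fail(6) 'c': from fail(0)=0 chase 'c': 0 ⇒ 0;  out=∅∪out(0)=∅
  fail(10) 'd': from fail(0)=0 chase 'd': 0 ⇒ 0;  out=∅∪out(0)=∅
  fail(2) 'bc': from fail(1)=0 chase 'c': 0 ⇒ 6;  out=∅∪out(6)=∅
  fail(7) 'cd': from fail(6)=0 chase 'd': 0 ⇒ 10;  out=∅∪out(10)=∅
  fail(11) 'db': from fail(10)=0 chase 'b': 0 ⇒ 1;  out=∅∪out(1)=∅
  fail(15) 'ba': from fail(1)=0 chase 'a': 0 ⇒ 0;  out={3}∪out(0)={3}
  fail(3) 'bcc': from fail(2)=6 chase 'c': 6→0 ⇒ 6;  out=∅∪out(6)=∅
  fail(8) 'cdd': from fail(7)=10 chase 'd': 10→0 ⇒ 10;  out=∅∪out(10)=∅
  fail(12) 'dbc': from fail(11)=1 chase 'c': 1 ⇒ 2;  out=∅∪out(2)=∅
  fail(4) 'bccc': from fail(3)=6 chase 'c': 6→0 ⇒ 6;  out=∅∪out(6)=∅
  fail(9) 'cddd': from fail(8)=10 chase 'd': 10→0 ⇒ 10;  out={1}∪out(10)={1}
  fail(13) 'dbcb': from fail(12)=2 chase 'b': 2→6→0 ⇒ 1;  out=∅∪out(1)=∅
  fail(5) 'bcccc': from fail(4)=6 chase 'c': 6→0 ⇒ 6;  out={0}∪out(6)={0}
  fail(14) 'dbcba': from fail(13)=1 chase 'a': 1 ⇒ 15;  out={2}∪out(15)={2,3}

Run:
[0] read 'd'  n0⇒n10
[1] read 'b'  n10⇒n11
[2] read 'c'  n11⇒n12
[3] read 'c'  n12⇒n3 (via fail)
[4] read 'c'  n3⇒n4
[5] read 'c'  n4⇒n5  emit P0@[1:5]
[6] read 'd'  n5⇒n7 (via fail)
[7] read 'a'  n7⇒n0 (via fail)
[8] read 'd'  n0⇒n10
[9] read 'b'  n10⇒n11
[10] read 'c'  n11⇒n12
[11] read 'c'  n12⇒n3 (via fail)
[12] read 'c'  n3⇒n4
[13] read 'c'  n4⇒n5  emit P0@[9:13]
[14] read 'd'  n5⇒n7 (via fail)
[15] read 'c'  n7⇒n6 (via fail)
[16] read 'd'  n6⇒n7
[17] read 'd'  n7⇒n8
[18] read 'd'  n8⇒n9  emit P1@[15:18]
[19] read 'd'  n9⇒n10 (via fail)
[20] read 'd'  n10⇒n10 (via fail)
[21] read 'b'  n10⇒n11
[22] read 'c'  n11⇒n12
[23] read 'b'  n12⇒n13
[24] read 'a'  n13⇒n14  emit P2@[20:24],P3@[23:24]
[25] read 'a'  n14⇒n0 (via fail)
[26] read 'd'  n0⇒n10
[27] read 'b'  n10⇒n11
[28] read 'd'  n11⇒n10 (via fail)

Result: [[5,0],[13,0],[18,1],[24,2],[24,3]]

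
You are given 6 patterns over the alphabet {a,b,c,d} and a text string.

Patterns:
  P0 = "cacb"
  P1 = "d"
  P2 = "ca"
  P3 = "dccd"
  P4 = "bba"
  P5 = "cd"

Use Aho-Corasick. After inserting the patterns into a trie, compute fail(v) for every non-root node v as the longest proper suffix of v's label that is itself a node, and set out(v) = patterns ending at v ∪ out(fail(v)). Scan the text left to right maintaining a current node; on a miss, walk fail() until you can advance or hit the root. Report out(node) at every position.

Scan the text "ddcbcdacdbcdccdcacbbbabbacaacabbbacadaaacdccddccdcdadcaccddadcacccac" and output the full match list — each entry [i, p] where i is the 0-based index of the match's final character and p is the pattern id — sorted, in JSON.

Construct AC machine:
Trie (insert patterns):
  0='ε' goto b→9 c→1 d→5
  1='c' goto a→2 d→12
  2='ca' goto c→3  ←P2
  3='cac' goto b→4
  4='cacb' goto ·  ←P0
  5='d' goto c→6  ←P1
  6='dc' goto c→7
  7='dcc' goto d→8
  8='dccd' goto ·  ←P3
  9='b' goto b→10
  10='bb' goto a→11
  11='bba' goto ·  ←P4
  12='cd' goto ·  ←P5

BFS fail/out derivation:
  fail(1) 'c': from fail(0)=0 chase 'c': 0 ⇒ 0;  out=∅∪out(0)=∅
  fail(5) 'd': from fail(0)=0 chase 'd': 0 ⇒ 0;  out={1}∪out(0)={1}
  fail(9) 'b': from fail(0)=0 chase 'b': 0 ⇒ 0;  out=∅∪out(0)=∅
  fail(2) 'ca': from fail(1)=0 chase 'a': 0 ⇒ 0;  out={2}∪out(0)={2}
  fail(6) 'dc': from fail(5)=0 chase 'c': 0 ⇒ 1;  out=∅∪out(1)=∅
  fail(10) 'bb': from fail(9)=0 chase 'b': 0 ⇒ 9;  out=∅∪out(9)=∅
  fail(12) 'cd': from fail(1)=0 chase 'd': 0 ⇒ 5;  out={5}∪out(5)={1,5}
  fail(3) 'cac': from fail(2)=0 chase 'c': 0 ⇒ 1;  out=∅∪out(1)=∅
  fail(7) 'dcc': from fail(6)=1 chase 'c': 1→0 ⇒ 1;  out=∅∪out(1)=∅
  fail(11) 'bba': from fail(10)=9 chase 'a': 9→0 ⇒ 0;  out={4}∪out(0)={4}
  fail(4) 'cacb': from fail(3)=1 chase 'b': 1→0 ⇒ 9;  out={0}∪out(9)={0}
  fail(8) 'dccd': from fail(7)=1 chase 'd': 1 ⇒ 12;  out={3}∪out(12)={1,3,5}

Scan:
pos 0 'd': at 5  → match P1@[0:0]
pos 1 'd': at 5 (fail-walked)  → match P1@[1:1]
pos 2 'c': at 6
pos 3 'b': at 9 (fail-walked)
pos 4 'c': at 1 (fail-walked)
pos 5 'd': at 12  → match P1@[5:5],P5@[4:5]
pos 6 'a': at 0 (fail-walked)
pos 7 'c': at 1
pos 8 'd': at 12  → match P1@[8:8],P5@[7:8]
pos 9 'b': at 9 (fail-walked)
pos 10 'c': at 1 (fail-walked)
pos 11 'd': at 12  → match P1@[11:11],P5@[10:11]
pos 12 'c': at 6 (fail-walked)
pos 13 'c': at 7
pos 14 'd': at 8  → match P1@[14:14],P3@[11:14],P5@[13:14]
pos 15 'c': at 6 (fail-walked)
pos 16 'a': at 2 (fail-walked)  → match P2@[15:16]
pos 17 'c': at 3
pos 18 'b': at 4  → match P0@[15:18]
pos 19 'b': at 10 (fail-walked)
pos 20 'b': at 10 (fail-walked)
pos 21 'a': at 11  → match P4@[19:21]
pos 22 'b': at 9 (fail-walked)
pos 23 'b': at 10
pos 24 'a': at 11  → match P4@[22:24]
pos 25 'c': at 1 (fail-walked)
pos 26 'a': at 2  → match P2@[25:26]
pos 27 'a': at 0 (fail-walked)
pos 28 'c': at 1
pos 29 'a': at 2  → match P2@[28:29]
pos 30 'b': at 9 (fail-walked)
pos 31 'b': at 10
pos 32 'b': at 10 (fail-walked)
pos 33 'a': at 11  → match P4@[31:33]
pos 34 'c': at 1 (fail-walked)
pos 35 'a': at 2  → match P2@[34:35]
pos 36 'd': at 5 (fail-walked)  → match P1@[36:36]
pos 37 'a': at 0 (fail-walked)
pos 38 'a': at 0
pos 39 'a': at 0
pos 40 'c': at 1
pos 41 'd': at 12  → match P1@[41:41],P5@[40:41]
pos 42 'c': at 6 (fail-walked)
pos 43 'c': at 7
pos 44 'd': at 8  → match P1@[44:44],P3@[41:44],P5@[43:44]
pos 45 'd': at 5 (fail-walked)  → match P1@[45:45]
pos 46 'c': at 6
pos 47 'c': at 7
pos 48 'd': at 8  → match P1@[48:48],P3@[45:48],P5@[47:48]
pos 49 'c': at 6 (fail-walked)
pos 50 'd': at 12 (fail-walked)  → match P1@[50:50],P5@[49:50]
pos 51 'a': at 0 (fail-walked)
pos 52 'd': at 5  → match P1@[52:52]
pos 53 'c': at 6
pos 54 'a': at 2 (fail-walked)  → match P2@[53:54]
pos 55 'c': at 3
pos 56 'c': at 1 (fail-walked)
pos 57 'd': at 12  → match P1@[57:57],P5@[56:57]
pos 58 'd': at 5 (fail-walked)  → match P1@[58:58]
pos 59 'a': at 0 (fail-walked)
pos 60 'd': at 5  → match P1@[60:60]
pos 61 'c': at 6
pos 62 'a': at 2 (fail-walked)  → match P2@[61:62]
pos 63 'c': at 3
pos 64 'c': at 1 (fail-walked)
pos 65 'c': at 1 (fail-walked)
pos 66 'a': at 2  → match P2@[65:66]
pos 67 'c': at 3

All matches (sorted): [[0,1],[1,1],[5,1],[5,5],[8,1],[8,5],[11,1],[11,5],[14,1],[14,3],[14,5],[16,2],[18,0],[21,4],[24,4],[26,2],[29,2],[33,4],[35,2],[36,1],[41,1],[41,5],[44,1],[44,3],[44,5],[45,1],[48,1],[48,3],[48,5],[50,1],[50,5],[52,1],[54,2],[57,1],[57,5],[58,1],[60,1],[62,2],[66,2]]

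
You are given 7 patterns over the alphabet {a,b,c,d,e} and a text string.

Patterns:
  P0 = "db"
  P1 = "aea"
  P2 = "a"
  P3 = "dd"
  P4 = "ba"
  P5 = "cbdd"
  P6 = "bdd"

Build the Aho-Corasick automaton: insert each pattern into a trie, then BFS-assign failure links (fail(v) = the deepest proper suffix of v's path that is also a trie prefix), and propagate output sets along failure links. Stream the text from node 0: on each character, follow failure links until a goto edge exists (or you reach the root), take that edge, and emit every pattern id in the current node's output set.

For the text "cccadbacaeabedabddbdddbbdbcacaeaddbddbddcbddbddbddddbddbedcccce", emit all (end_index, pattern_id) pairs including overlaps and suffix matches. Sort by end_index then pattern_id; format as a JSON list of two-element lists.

Build automaton:
Trie (insert patterns):
  0='ε' goto a→3 b→7 c→9 d→1
  1='d' goto b→2 d→6
  2='db' goto ·  [P0 ends]
  3='a' goto e→4  [P2 ends]
  4='ae' goto a→5
  5='aea' goto ·  [P1 ends]
  6='dd' goto ·  [P3 ends]
  7='b' goto a→8 d→13
  8='ba' goto ·  [P4 ends]
  9='c' goto b→10
  10='cb' goto d→11
  11='cbd' goto d→12
  12='cbdd' goto ·  [P5 ends]
  13='bd' goto d→14
  14='bdd' goto ·  [P6 ends]

Failure links (BFS by depth):
  fail(1) 'd': from fail(0)=0 chase 'd': 0 ⇒ 0;  out=∅∪out(0)=∅
  fail(3) 'a': from fail(0)=0 chase 'a': 0 ⇒ 0;  out={2}∪out(0)={2}
  fail(7) 'b': from fail(0)=0 chase 'b': 0 ⇒ 0;  out=∅∪out(0)=∅
  fail(9) 'c': from fail(0)=0 chase 'c': 0 ⇒ 0;  out=∅∪out(0)=∅
  fail(2) 'db': from fail(1)=0 chase 'b': 0 ⇒ 7;  out={0}∪out(7)={0}
  fail(4) 'ae': from fail(3)=0 chase 'e': 0 ⇒ 0;  out=∅∪out(0)=∅
  fail(6) 'dd': from fail(1)=0 chase 'd': 0 ⇒ 1;  out={3}∪out(1)={3}
  fail(8) 'ba': from fail(7)=0 chase 'a': 0 ⇒ 3;  out={4}∪out(3)={2,4}
  fail(10) 'cb': from fail(9)=0 chase 'b': 0 ⇒ 7;  out=∅∪out(7)=∅
  fail(13) 'bd': from fail(7)=0 chase 'd': 0 ⇒ 1;  out=∅∪out(1)=∅
  fail(5) 'aea': from fail(4)=0 chase 'a': 0 ⇒ 3;  out={1}∪out(3)={1,2}
  fail(11) 'cbd': from fail(10)=7 chase 'd': 7 ⇒ 13;  out=∅∪out(13)=∅
  fail(14) 'bdd': from fail(13)=1 chase 'd': 1 ⇒ 6;  out={6}∪out(6)={3,6}
  fail(12) 'cbdd': from fail(11)=13 chase 'd': 13 ⇒ 14;  out={5}∪out(14)={3,5,6}

Run:
pos 0 'c': at 9
pos 1 'c': at 9 ·f
pos 2 'c': at 9 ·f
pos 3 'a': at 3 ·f  emit P2@[3:3]
pos 4 'd': at 1 ·f
pos 5 'b': at 2  emit P0@[4:5]
pos 6 'a': at 8 ·f  emit P2@[6:6],P4@[5:6]
pos 7 'c': at 9 ·f
pos 8 'a': at 3 ·f  emit P2@[8:8]
pos 9 'e': at 4
pos 10 'a': at 5  emit P1@[8:10],P2@[10:10]
pos 11 'b': at 7 ·f
pos 12 'e': at 0 ·f
pos 13 'd': at 1
pos 14 'a': at 3 ·f  emit P2@[14:14]
pos 15 'b': at 7 ·f
pos 16 'd': at 13
pos 17 'd': at 14  emit P3@[16:17],P6@[15:17]
pos 18 'b': at 2 ·f  emit P0@[17:18]
pos 19 'd': at 13 ·f
pos 20 'd': at 14  emit P3@[19:20],P6@[18:20]
pos 21 'd': at 6 ·f  emit P3@[20:21]
pos 22 'b': at 2 ·f  emit P0@[21:22]
pos 23 'b': at 7 ·f
pos 24 'd': at 13
pos 25 'b': at 2 ·f  emit P0@[24:25]
pos 26 'c': at 9 ·f
pos 27 'a': at 3 ·f  emit P2@[27:27]
pos 28 'c': at 9 ·f
pos 29 'a': at 3 ·f  emit P2@[29:29]
pos 30 'e': at 4
pos 31 'a': at 5  emit P1@[29:31],P2@[31:31]
pos 32 'd': at 1 ·f
pos 33 'd': at 6  emit P3@[32:33]
pos 34 'b': at 2 ·f  emit P0@[33:34]
pos 35 'd': at 13 ·f
pos 36 'd': at 14  emit P3@[35:36],P6@[34:36]
pos 37 'b': at 2 ·f  emit P0@[36:37]
pos 38 'd': at 13 ·f
pos 39 'd': at 14  emit P3@[38:39],P6@[37:39]
pos 40 'c': at 9 ·f
pos 41 'b': at 10
pos 42 'd': at 11
pos 43 'd': at 12  emit P3@[42:43],P5@[40:43],P6@[41:43]
pos 44 'b': at 2 ·f  emit P0@[43:44]
pos 45 'd': at 13 ·f
pos 46 'd': at 14  emit P3@[45:46],P6@[44:46]
pos 47 'b': at 2 ·f  emit P0@[46:47]
pos 48 'd': at 13 ·f
pos 49 'd': at 14  emit P3@[48:49],P6@[47:49]
pos 50 'd': at 6 ·f  emit P3@[49:50]
pos 51 'd': at 6 ·f  emit P3@[50:51]
pos 52 'b': at 2 ·f  emit P0@[51:52]
pos 53 'd': at 13 ·f
pos 54 'd': at 14  emit P3@[53:54],P6@[52:54]
pos 55 'b': at 2 ·f  emit P0@[54:55]
pos 56 'e': at 0 ·f
pos 57 'd': at 1
pos 58 'c': at 9 ·f
pos 59 'c': at 9 ·f
pos 60 'c': at 9 ·f
pos 61 'c': at 9 ·f
pos 62 'e': at 0 ·f

All matches (sorted): [[3,2],[5,0],[6,2],[6,4],[8,2],[10,1],[10,2],[14,2],[17,3],[17,6],[18,0],[20,3],[20,6],[21,3],[22,0],[25,0],[27,2],[29,2],[31,1],[31,2],[33,3],[34,0],[36,3],[36,6],[37,0],[39,3],[39,6],[43,3],[43,5],[43,6],[44,0],[46,3],[46,6],[47,0],[49,3],[49,6],[50,3],[51,3],[52,0],[54,3],[54,6],[55,0]]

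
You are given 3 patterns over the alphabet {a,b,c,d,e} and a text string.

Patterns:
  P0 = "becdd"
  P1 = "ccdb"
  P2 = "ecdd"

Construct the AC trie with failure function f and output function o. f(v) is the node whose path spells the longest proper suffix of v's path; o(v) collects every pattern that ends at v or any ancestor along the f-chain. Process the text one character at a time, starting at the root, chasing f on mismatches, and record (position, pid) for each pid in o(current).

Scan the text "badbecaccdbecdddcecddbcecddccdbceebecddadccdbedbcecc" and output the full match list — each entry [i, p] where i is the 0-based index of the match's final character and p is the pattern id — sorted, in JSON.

Build:
Trie (insert patterns):
  0='ε' goto b→1 c→6 e→10
  1='b' goto e→2
  2='be' goto c→3
  3='bec' goto d→4
  4='becd' goto d→5
  5='becdd' goto ·  [P0 ends]
  6='c' goto c→7
  7='cc' goto d→8
  8='ccd' goto b→9
  9='ccdb' goto ·  [P1 ends]
  10='e' goto c→11
  11='ec' goto d→12
  12='ecd' goto d→13
  13='ecdd' goto ·  [P2 ends]

Failure links (BFS by depth):
  fail(1) 'b': from fail(0)=0 chase 'b': 0 ⇒ 0;  out=∅∪out(0)=∅
  fail(6) 'c': from fail(0)=0 chase 'c': 0 ⇒ 0;  out=∅∪out(0)=∅
  fail(10) 'e': from fail(0)=0 chase 'e': 0 ⇒ 0;  out=∅∪out(0)=∅
  fail(2) 'be': from fail(1)=0 chase 'e': 0 ⇒ 10;  out=∅∪out(10)=∅
  fail(7) 'cc': from fail(6)=0 chase 'c': 0 ⇒ 6;  out=∅∪out(6)=∅
  fail(11) 'ec': from fail(10)=0 chase 'c': 0 ⇒ 6;  out=∅∪out(6)=∅
  fail(3) 'bec': from fail(2)=10 chase 'c': 10 ⇒ 11;  out=∅∪out(11)=∅
  fail(8) 'ccd': from fail(7)=6 chase 'd': 6→0 ⇒ 0;  out=∅∪out(0)=∅
  fail(12) 'ecd': from fail(11)=6 chase 'd': 6→0 ⇒ 0;  out=∅∪out(0)=∅
  fail(4) 'becd': from fail(3)=11 chase 'd': 11 ⇒ 12;  out=∅∪out(12)=∅
  fail(9) 'ccdb': from fail(8)=0 chase 'b': 0 ⇒ 1;  out={1}∪out(1)={1}
  fail(13) 'ecdd': from fail(12)=0 chase 'd': 0 ⇒ 0;  out={2}∪out(0)={2}
  fail(5) 'becdd': from fail(4)=12 chase 'd': 12 ⇒ 13;  out={0}∪out(13)={0,2}

Text stream:
pos 0 'b': at 1
pos 1 'a': at 0 (fail-walked)
pos 2 'd': at 0
pos 3 'b': at 1
pos 4 'e': at 2
pos 5 'c': at 3
pos 6 'a': at 0 (fail-walked)
pos 7 'c': at 6
pos 8 'c': at 7
pos 9 'd': at 8
pos 10 'b': at 9  ** P1@[7:10]
pos 11 'e': at 2 (fail-walked)
pos 12 'c': at 3
pos 13 'd': at 4
pos 14 'd': at 5  ** P0@[10:14],P2@[11:14]
pos 15 'd': at 0 (fail-walked)
pos 16 'c': at 6
pos 17 'e': at 10 (fail-walked)
pos 18 'c': at 11
pos 19 'd': at 12
pos 20 'd': at 13  ** P2@[17:20]
pos 21 'b': at 1 (fail-walked)
pos 22 'c': at 6 (fail-walked)
pos 23 'e': at 10 (fail-walked)
pos 24 'c': at 11
pos 25 'd': at 12
pos 26 'd': at 13  ** P2@[23:26]
pos 27 'c': at 6 (fail-walked)
pos 28 'c': at 7
pos 29 'd': at 8
pos 30 'b': at 9  ** P1@[27:30]
pos 31 'c': at 6 (fail-walked)
pos 32 'e': at 10 (fail-walked)
pos 33 'e': at 10 (fail-walked)
pos 34 'b': at 1 (fail-walked)
pos 35 'e': at 2
pos 36 'c': at 3
pos 37 'd': at 4
pos 38 'd': at 5  ** P0@[34:38],P2@[35:38]
pos 39 'a': at 0 (fail-walked)
pos 40 'd': at 0
pos 41 'c': at 6
pos 42 'c': at 7
pos 43 'd': at 8
pos 44 'b': at 9  ** P1@[41:44]
pos 45 'e': at 2 (fail-walked)
pos 46 'd': at 0 (fail-walked)
pos 47 'b': at 1
pos 48 'c': at 6 (fail-walked)
pos 49 'e': at 10 (fail-walked)
pos 50 'c': at 11
pos 51 'c': at 7 (fail-walked)

Matches: [[10,1],[14,0],[14,2],[20,2],[26,2],[30,1],[38,0],[38,2],[44,1]]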